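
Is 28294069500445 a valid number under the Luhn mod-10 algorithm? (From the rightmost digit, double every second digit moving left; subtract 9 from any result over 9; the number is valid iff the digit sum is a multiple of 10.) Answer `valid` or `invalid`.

From the right, keep odd positions and double even positions (subtract 9 from any doubled value over 9):
  doubled (positions 2,4,...): 8 0 1 3 8 4 4 → sum 28
  kept (positions 1,3,...): 5 4 0 9 0 9 8 → sum 35
Total = 63.
63 mod 10 = 3, so the number is invalid.

invalid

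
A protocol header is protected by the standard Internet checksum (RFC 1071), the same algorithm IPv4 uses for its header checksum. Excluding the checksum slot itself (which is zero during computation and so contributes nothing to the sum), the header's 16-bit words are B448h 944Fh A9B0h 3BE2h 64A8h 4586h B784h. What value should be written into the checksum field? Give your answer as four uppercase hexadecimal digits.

One's-complement addition (fold any carry out of bit 15 back into bit 0):
  0xB448 + 0x944F = 0x14897 → wrap carry → 0x4898
  0x4898 + 0xA9B0 = 0x0F248
  0xF248 + 0x3BE2 = 0x12E2A → wrap carry → 0x2E2B
  0x2E2B + 0x64A8 = 0x092D3
  0x92D3 + 0x4586 = 0x0D859
  0xD859 + 0xB784 = 0x18FDD → wrap carry → 0x8FDE
One's-complement sum = 0x8FDE.
Checksum = ~0x8FDE & 0xFFFF = 0x7021.

7021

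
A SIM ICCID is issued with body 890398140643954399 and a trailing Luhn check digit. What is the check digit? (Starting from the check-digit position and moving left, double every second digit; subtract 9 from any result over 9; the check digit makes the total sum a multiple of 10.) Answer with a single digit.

Partial digits right→left: 9 9 3 4 5 9 3 4 6 0 4 1 8 9 3 0 9 8
Double every second digit counting from the check-digit position (so the 1st, 3rd, 5th, ... of the partial from the right).
  doubled (with −9 where >9): 9 6 1 6 3 8 7 6 9 → sum 55
  kept as-is: 9 4 9 4 0 1 9 0 8 → sum 44
Total = 55 + 44 = 99.
Check digit = (10 − (99 mod 10)) mod 10 = 1.

1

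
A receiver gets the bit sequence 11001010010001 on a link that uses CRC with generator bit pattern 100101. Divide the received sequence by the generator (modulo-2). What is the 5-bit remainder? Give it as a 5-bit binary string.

Modulo-2 division of 11001010010001 by 100101:
  pos 0: 110010 XOR 100101 = 010111
  pos 1: 101111 XOR 100101 = 001010
  pos 3: 101000 XOR 100101 = 001101
  pos 5: 110110 XOR 100101 = 010011
  pos 6: 100110 XOR 100101 = 000011
Remainder = 01101 (nonzero — an error is detected).

01101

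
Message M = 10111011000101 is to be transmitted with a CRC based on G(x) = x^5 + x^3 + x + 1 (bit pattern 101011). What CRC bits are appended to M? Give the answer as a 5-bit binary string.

00101

Append 5 zeros: 1011101100010100000. Divide by 101011 (XOR where the leading bit is 1):
  pos 0: 101110 XOR 101011 = 000101
  pos 3: 101110 XOR 101011 = 000101
  pos 6: 101001 XOR 101011 = 000010
  pos 10: 100100 XOR 101011 = 001111
  pos 12: 111100 XOR 101011 = 010111
  pos 13: 101110 XOR 101011 = 000101
Remainder (last 5 bits) = 00101. This is the CRC / FCS.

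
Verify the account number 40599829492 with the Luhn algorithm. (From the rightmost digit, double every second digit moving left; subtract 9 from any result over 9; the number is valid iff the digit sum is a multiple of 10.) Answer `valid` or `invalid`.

valid

From the right, keep odd positions and double even positions (subtract 9 from any doubled value over 9):
  doubled (positions 2,4,...): 9 9 7 9 0 → sum 34
  kept (positions 1,3,...): 2 4 2 9 5 4 → sum 26
Total = 60.
60 mod 10 = 0, so the number is valid.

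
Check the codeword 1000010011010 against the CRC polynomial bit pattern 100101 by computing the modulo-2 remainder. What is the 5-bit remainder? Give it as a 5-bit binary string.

Modulo-2 division of 1000010011010 by 100101:
  pos 0: 100001 XOR 100101 = 000100
  pos 3: 100001 XOR 100101 = 000100
  pos 6: 100101 XOR 100101 = 000000
Remainder = 00000 (zero — the frame passes the CRC check).

00000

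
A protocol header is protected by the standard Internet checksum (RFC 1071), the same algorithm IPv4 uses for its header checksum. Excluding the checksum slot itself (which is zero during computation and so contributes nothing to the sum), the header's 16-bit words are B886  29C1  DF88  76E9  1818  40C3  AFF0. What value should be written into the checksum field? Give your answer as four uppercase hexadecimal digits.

BE79

One's-complement addition (fold any carry out of bit 15 back into bit 0):
  0xB886 + 0x29C1 = 0x0E247
  0xE247 + 0xDF88 = 0x1C1CF → wrap carry → 0xC1D0
  0xC1D0 + 0x76E9 = 0x138B9 → wrap carry → 0x38BA
  0x38BA + 0x1818 = 0x050D2
  0x50D2 + 0x40C3 = 0x09195
  0x9195 + 0xAFF0 = 0x14185 → wrap carry → 0x4186
One's-complement sum = 0x4186.
Checksum = ~0x4186 & 0xFFFF = 0xBE79.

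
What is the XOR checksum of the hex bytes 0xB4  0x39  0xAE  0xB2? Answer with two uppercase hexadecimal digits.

91

XOR the bytes together:
  start with 0xB4
  0xB4 ⊕ 0x39 = 0x8D
  0x8D ⊕ 0xAE = 0x23
  0x23 ⊕ 0xB2 = 0x91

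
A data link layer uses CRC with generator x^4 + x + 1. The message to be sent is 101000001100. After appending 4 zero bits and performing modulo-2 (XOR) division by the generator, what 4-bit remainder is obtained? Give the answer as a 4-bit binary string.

Append 4 zeros: 1010000011000000. Divide by 10011 (XOR where the leading bit is 1):
  pos 0: 10100 XOR 10011 = 00111
  pos 2: 11100 XOR 10011 = 01111
  pos 3: 11110 XOR 10011 = 01101
  pos 4: 11011 XOR 10011 = 01000
  pos 5: 10001 XOR 10011 = 00010
  pos 8: 10000 XOR 10011 = 00011
  pos 11: 11000 XOR 10011 = 01011
Remainder (last 4 bits) = 1011. This is the CRC / FCS.

1011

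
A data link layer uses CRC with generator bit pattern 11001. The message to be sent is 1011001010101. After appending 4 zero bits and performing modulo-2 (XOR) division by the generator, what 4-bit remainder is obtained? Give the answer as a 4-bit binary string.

1010

Append 4 zeros: 10110010101010000. Divide by 11001 (XOR where the leading bit is 1):
  pos 0: 10110 XOR 11001 = 01111
  pos 1: 11110 XOR 11001 = 00111
  pos 3: 11110 XOR 11001 = 00111
  pos 5: 11110 XOR 11001 = 00111
  pos 7: 11110 XOR 11001 = 00111
  pos 9: 11110 XOR 11001 = 00111
  pos 11: 11100 XOR 11001 = 00101
Remainder (last 4 bits) = 1010. This is the CRC / FCS.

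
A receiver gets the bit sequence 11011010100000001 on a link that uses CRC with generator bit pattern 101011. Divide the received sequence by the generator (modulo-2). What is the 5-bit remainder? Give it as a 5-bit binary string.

Modulo-2 division of 11011010100000001 by 101011:
  pos 0: 110110 XOR 101011 = 011101
  pos 1: 111011 XOR 101011 = 010000
  pos 2: 100000 XOR 101011 = 001011
  pos 4: 101110 XOR 101011 = 000101
  pos 7: 101000 XOR 101011 = 000011
  pos 11: 110001 XOR 101011 = 011010
Remainder = 11010 (nonzero — an error is detected).

11010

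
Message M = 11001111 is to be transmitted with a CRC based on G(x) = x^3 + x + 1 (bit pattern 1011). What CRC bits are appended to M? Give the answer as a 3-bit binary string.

000

Append 3 zeros: 11001111000. Divide by 1011 (XOR where the leading bit is 1):
  pos 0: 1100 XOR 1011 = 0111
  pos 1: 1111 XOR 1011 = 0100
  pos 2: 1001 XOR 1011 = 0010
  pos 4: 1011 XOR 1011 = 0000
Remainder (last 3 bits) = 000. This is the CRC / FCS.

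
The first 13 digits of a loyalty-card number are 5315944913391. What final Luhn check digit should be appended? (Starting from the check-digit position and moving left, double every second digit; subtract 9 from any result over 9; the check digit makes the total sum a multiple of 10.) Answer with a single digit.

7

Partial digits right→left: 1 9 3 3 1 9 4 4 9 5 1 3 5
Double every second digit counting from the check-digit position (so the 1st, 3rd, 5th, ... of the partial from the right).
  doubled (with −9 where >9): 2 6 2 8 9 2 1 → sum 30
  kept as-is: 9 3 9 4 5 3 → sum 33
Total = 30 + 33 = 63.
Check digit = (10 − (63 mod 10)) mod 10 = 7.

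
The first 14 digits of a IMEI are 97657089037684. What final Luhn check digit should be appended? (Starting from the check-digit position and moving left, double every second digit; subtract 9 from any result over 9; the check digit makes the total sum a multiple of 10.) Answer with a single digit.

Partial digits right→left: 4 8 6 7 3 0 9 8 0 7 5 6 7 9
Double every second digit counting from the check-digit position (so the 1st, 3rd, 5th, ... of the partial from the right).
  doubled (with −9 where >9): 8 3 6 9 0 1 5 → sum 32
  kept as-is: 8 7 0 8 7 6 9 → sum 45
Total = 32 + 45 = 77.
Check digit = (10 − (77 mod 10)) mod 10 = 3.

3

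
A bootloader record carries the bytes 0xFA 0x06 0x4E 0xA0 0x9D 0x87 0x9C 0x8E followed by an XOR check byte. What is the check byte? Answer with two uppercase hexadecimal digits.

1A

XOR the bytes together:
  start with 0xFA
  0xFA ⊕ 0x06 = 0xFC
  0xFC ⊕ 0x4E = 0xB2
  0xB2 ⊕ 0xA0 = 0x12
  0x12 ⊕ 0x9D = 0x8F
  0x8F ⊕ 0x87 = 0x08
  0x08 ⊕ 0x9C = 0x94
  0x94 ⊕ 0x8E = 0x1A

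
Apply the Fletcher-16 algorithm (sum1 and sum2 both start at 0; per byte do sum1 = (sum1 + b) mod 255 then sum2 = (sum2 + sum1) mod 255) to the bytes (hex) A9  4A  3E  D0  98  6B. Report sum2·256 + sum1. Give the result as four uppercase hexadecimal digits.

Running sums (mod 255):
  after byte 0 (A9): sum1=169, sum2=169
  after byte 1 (4A): sum1=243, sum2=157
  after byte 2 (3E): sum1=50, sum2=207
  after byte 3 (D0): sum1=3, sum2=210
  after byte 4 (98): sum1=155, sum2=110
  after byte 5 (6B): sum1=7, sum2=117
Checksum = sum2·256 + sum1 = 117·256 + 7 = 29959 = 0x7507.

7507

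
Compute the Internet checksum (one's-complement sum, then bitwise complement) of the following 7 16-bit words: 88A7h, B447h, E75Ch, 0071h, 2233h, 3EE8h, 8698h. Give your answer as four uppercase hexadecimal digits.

F38E

One's-complement addition (fold any carry out of bit 15 back into bit 0):
  0x88A7 + 0xB447 = 0x13CEE → wrap carry → 0x3CEF
  0x3CEF + 0xE75C = 0x1244B → wrap carry → 0x244C
  0x244C + 0x0071 = 0x024BD
  0x24BD + 0x2233 = 0x046F0
  0x46F0 + 0x3EE8 = 0x085D8
  0x85D8 + 0x8698 = 0x10C70 → wrap carry → 0x0C71
One's-complement sum = 0x0C71.
Checksum = ~0x0C71 & 0xFFFF = 0xF38E.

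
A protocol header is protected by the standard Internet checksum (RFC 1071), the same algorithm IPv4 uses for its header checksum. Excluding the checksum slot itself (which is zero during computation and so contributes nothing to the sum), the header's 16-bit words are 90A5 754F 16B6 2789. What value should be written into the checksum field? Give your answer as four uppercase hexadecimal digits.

BBCB

One's-complement addition (fold any carry out of bit 15 back into bit 0):
  0x90A5 + 0x754F = 0x105F4 → wrap carry → 0x05F5
  0x05F5 + 0x16B6 = 0x01CAB
  0x1CAB + 0x2789 = 0x04434
One's-complement sum = 0x4434.
Checksum = ~0x4434 & 0xFFFF = 0xBBCB.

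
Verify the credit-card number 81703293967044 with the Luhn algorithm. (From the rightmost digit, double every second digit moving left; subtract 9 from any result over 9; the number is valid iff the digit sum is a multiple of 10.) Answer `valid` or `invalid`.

invalid

From the right, keep odd positions and double even positions (subtract 9 from any doubled value over 9):
  doubled (positions 2,4,...): 8 5 9 9 6 5 7 → sum 49
  kept (positions 1,3,...): 4 0 6 3 2 0 1 → sum 16
Total = 65.
65 mod 10 = 5, so the number is invalid.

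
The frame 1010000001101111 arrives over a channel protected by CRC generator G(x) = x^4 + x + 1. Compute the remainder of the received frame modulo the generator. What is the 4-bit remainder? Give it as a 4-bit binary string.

Modulo-2 division of 1010000001101111 by 10011:
  pos 0: 10100 XOR 10011 = 00111
  pos 2: 11100 XOR 10011 = 01111
  pos 3: 11110 XOR 10011 = 01101
  pos 4: 11010 XOR 10011 = 01001
  pos 5: 10011 XOR 10011 = 00000
  pos 10: 10111 XOR 10011 = 00100
Remainder = 1001 (nonzero — an error is detected).

1001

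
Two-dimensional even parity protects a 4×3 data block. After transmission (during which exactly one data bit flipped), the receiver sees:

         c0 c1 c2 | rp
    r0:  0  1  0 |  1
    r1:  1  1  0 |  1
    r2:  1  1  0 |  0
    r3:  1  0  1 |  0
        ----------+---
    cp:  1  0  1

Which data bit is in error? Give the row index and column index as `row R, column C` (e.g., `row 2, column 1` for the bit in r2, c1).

row 1, column 1

Recompute each row's even parity and compare to rp:
  r0: data parity 1, sent rp 1 → ok
  r1: data parity 0, sent rp 1 → mismatch
  r2: data parity 0, sent rp 0 → ok
  r3: data parity 0, sent rp 0 → ok
Recompute each column's even parity and compare to cp:
  c0: data parity 1, sent cp 1 → ok
  c1: data parity 1, sent cp 0 → mismatch
  c2: data parity 1, sent cp 1 → ok
Exactly one row (r1) and one column (c1) fail → the flipped bit is at their intersection.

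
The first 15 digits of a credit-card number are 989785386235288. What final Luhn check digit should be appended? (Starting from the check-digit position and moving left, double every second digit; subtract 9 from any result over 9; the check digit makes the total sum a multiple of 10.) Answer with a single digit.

Partial digits right→left: 8 8 2 5 3 2 6 8 3 5 8 7 9 8 9
Double every second digit counting from the check-digit position (so the 1st, 3rd, 5th, ... of the partial from the right).
  doubled (with −9 where >9): 7 4 6 3 6 7 9 9 → sum 51
  kept as-is: 8 5 2 8 5 7 8 → sum 43
Total = 51 + 43 = 94.
Check digit = (10 − (94 mod 10)) mod 10 = 6.

6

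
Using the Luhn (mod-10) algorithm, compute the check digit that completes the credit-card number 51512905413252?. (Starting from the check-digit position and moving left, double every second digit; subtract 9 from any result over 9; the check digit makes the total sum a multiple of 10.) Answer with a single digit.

2

Partial digits right→left: 2 5 2 3 1 4 5 0 9 2 1 5 1 5
Double every second digit counting from the check-digit position (so the 1st, 3rd, 5th, ... of the partial from the right).
  doubled (with −9 where >9): 4 4 2 1 9 2 2 → sum 24
  kept as-is: 5 3 4 0 2 5 5 → sum 24
Total = 24 + 24 = 48.
Check digit = (10 − (48 mod 10)) mod 10 = 2.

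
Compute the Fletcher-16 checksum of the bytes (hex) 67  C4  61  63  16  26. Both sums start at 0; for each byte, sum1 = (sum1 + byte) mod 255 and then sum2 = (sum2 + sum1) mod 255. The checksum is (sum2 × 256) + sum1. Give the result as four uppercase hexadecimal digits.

462D

Running sums (mod 255):
  after byte 0 (67): sum1=103, sum2=103
  after byte 1 (C4): sum1=44, sum2=147
  after byte 2 (61): sum1=141, sum2=33
  after byte 3 (63): sum1=240, sum2=18
  after byte 4 (16): sum1=7, sum2=25
  after byte 5 (26): sum1=45, sum2=70
Checksum = sum2·256 + sum1 = 70·256 + 45 = 17965 = 0x462D.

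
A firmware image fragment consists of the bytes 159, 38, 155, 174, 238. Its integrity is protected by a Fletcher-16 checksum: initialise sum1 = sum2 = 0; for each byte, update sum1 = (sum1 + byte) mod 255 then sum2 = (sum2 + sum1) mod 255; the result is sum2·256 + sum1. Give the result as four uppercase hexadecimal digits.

Running sums (mod 255):
  after byte 0 (159): sum1=159, sum2=159
  after byte 1 (38): sum1=197, sum2=101
  after byte 2 (155): sum1=97, sum2=198
  after byte 3 (174): sum1=16, sum2=214
  after byte 4 (238): sum1=254, sum2=213
Checksum = sum2·256 + sum1 = 213·256 + 254 = 54782 = 0xD5FE.

D5FE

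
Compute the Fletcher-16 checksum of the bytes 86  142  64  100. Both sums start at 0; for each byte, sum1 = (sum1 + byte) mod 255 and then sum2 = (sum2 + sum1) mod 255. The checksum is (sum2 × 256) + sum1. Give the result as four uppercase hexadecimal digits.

E989

Running sums (mod 255):
  after byte 0 (86): sum1=86, sum2=86
  after byte 1 (142): sum1=228, sum2=59
  after byte 2 (64): sum1=37, sum2=96
  after byte 3 (100): sum1=137, sum2=233
Checksum = sum2·256 + sum1 = 233·256 + 137 = 59785 = 0xE989.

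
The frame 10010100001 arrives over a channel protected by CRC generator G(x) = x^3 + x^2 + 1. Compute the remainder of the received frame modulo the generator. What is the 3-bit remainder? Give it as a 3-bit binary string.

110

Modulo-2 division of 10010100001 by 1101:
  pos 0: 1001 XOR 1101 = 0100
  pos 1: 1000 XOR 1101 = 0101
  pos 2: 1011 XOR 1101 = 0110
  pos 3: 1100 XOR 1101 = 0001
  pos 6: 1000 XOR 1101 = 0101
  pos 7: 1011 XOR 1101 = 0110
Remainder = 110 (nonzero — an error is detected).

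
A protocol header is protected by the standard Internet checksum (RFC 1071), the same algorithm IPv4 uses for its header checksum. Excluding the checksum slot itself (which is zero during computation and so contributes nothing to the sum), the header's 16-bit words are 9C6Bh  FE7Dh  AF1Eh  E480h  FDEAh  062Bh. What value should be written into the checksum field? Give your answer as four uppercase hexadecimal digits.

One's-complement addition (fold any carry out of bit 15 back into bit 0):
  0x9C6B + 0xFE7D = 0x19AE8 → wrap carry → 0x9AE9
  0x9AE9 + 0xAF1E = 0x14A07 → wrap carry → 0x4A08
  0x4A08 + 0xE480 = 0x12E88 → wrap carry → 0x2E89
  0x2E89 + 0xFDEA = 0x12C73 → wrap carry → 0x2C74
  0x2C74 + 0x062B = 0x0329F
One's-complement sum = 0x329F.
Checksum = ~0x329F & 0xFFFF = 0xCD60.

CD60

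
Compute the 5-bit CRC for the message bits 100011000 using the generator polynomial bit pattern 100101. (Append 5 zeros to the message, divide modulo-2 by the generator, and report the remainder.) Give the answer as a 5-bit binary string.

01011

Append 5 zeros: 10001100000000. Divide by 100101 (XOR where the leading bit is 1):
  pos 0: 100011 XOR 100101 = 000110
  pos 3: 110000 XOR 100101 = 010101
  pos 4: 101010 XOR 100101 = 001111
  pos 6: 111100 XOR 100101 = 011001
  pos 7: 110010 XOR 100101 = 010111
  pos 8: 101110 XOR 100101 = 001011
Remainder (last 5 bits) = 01011. This is the CRC / FCS.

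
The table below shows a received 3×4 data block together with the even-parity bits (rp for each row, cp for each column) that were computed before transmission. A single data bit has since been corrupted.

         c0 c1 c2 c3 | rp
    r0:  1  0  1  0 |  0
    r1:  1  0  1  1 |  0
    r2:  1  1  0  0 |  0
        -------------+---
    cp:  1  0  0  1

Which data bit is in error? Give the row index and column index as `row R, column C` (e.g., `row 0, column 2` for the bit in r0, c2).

row 1, column 1

Recompute each row's even parity and compare to rp:
  r0: data parity 0, sent rp 0 → ok
  r1: data parity 1, sent rp 0 → mismatch
  r2: data parity 0, sent rp 0 → ok
Recompute each column's even parity and compare to cp:
  c0: data parity 1, sent cp 1 → ok
  c1: data parity 1, sent cp 0 → mismatch
  c2: data parity 0, sent cp 0 → ok
  c3: data parity 1, sent cp 1 → ok
Exactly one row (r1) and one column (c1) fail → the flipped bit is at their intersection.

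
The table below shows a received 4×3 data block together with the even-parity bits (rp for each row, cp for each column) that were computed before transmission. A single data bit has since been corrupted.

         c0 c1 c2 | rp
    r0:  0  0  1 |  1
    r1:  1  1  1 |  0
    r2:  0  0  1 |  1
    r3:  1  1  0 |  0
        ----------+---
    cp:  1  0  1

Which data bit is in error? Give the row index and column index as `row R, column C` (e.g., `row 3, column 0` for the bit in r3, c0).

row 1, column 0

Recompute each row's even parity and compare to rp:
  r0: data parity 1, sent rp 1 → ok
  r1: data parity 1, sent rp 0 → mismatch
  r2: data parity 1, sent rp 1 → ok
  r3: data parity 0, sent rp 0 → ok
Recompute each column's even parity and compare to cp:
  c0: data parity 0, sent cp 1 → mismatch
  c1: data parity 0, sent cp 0 → ok
  c2: data parity 1, sent cp 1 → ok
Exactly one row (r1) and one column (c0) fail → the flipped bit is at their intersection.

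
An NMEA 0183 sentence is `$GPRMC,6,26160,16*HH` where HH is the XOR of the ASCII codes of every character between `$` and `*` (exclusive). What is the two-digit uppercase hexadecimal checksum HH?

XOR the ASCII codes of the payload characters:
  'G' = 0x47 → acc = 0x47
  'P' = 0x50 → acc = 0x17
  'R' = 0x52 → acc = 0x45
  'M' = 0x4D → acc = 0x08
  'C' = 0x43 → acc = 0x4B
  ',' = 0x2C → acc = 0x67
  '6' = 0x36 → acc = 0x51
  ',' = 0x2C → acc = 0x7D
  '2' = 0x32 → acc = 0x4F
  '6' = 0x36 → acc = 0x79
  '1' = 0x31 → acc = 0x48
  '6' = 0x36 → acc = 0x7E
  '0' = 0x30 → acc = 0x4E
  ',' = 0x2C → acc = 0x62
  '1' = 0x31 → acc = 0x53
  '6' = 0x36 → acc = 0x65
Checksum = 0x65.

65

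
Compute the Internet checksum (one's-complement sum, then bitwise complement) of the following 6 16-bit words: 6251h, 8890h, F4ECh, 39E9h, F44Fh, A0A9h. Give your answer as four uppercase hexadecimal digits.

514E

One's-complement addition (fold any carry out of bit 15 back into bit 0):
  0x6251 + 0x8890 = 0x0EAE1
  0xEAE1 + 0xF4EC = 0x1DFCD → wrap carry → 0xDFCE
  0xDFCE + 0x39E9 = 0x119B7 → wrap carry → 0x19B8
  0x19B8 + 0xF44F = 0x10E07 → wrap carry → 0x0E08
  0x0E08 + 0xA0A9 = 0x0AEB1
One's-complement sum = 0xAEB1.
Checksum = ~0xAEB1 & 0xFFFF = 0x514E.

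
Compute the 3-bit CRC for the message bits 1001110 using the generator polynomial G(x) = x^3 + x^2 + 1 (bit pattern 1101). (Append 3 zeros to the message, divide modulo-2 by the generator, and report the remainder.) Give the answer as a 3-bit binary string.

Append 3 zeros: 1001110000. Divide by 1101 (XOR where the leading bit is 1):
  pos 0: 1001 XOR 1101 = 0100
  pos 1: 1001 XOR 1101 = 0100
  pos 2: 1001 XOR 1101 = 0100
  pos 3: 1000 XOR 1101 = 0101
  pos 4: 1010 XOR 1101 = 0111
  pos 5: 1110 XOR 1101 = 0011
Remainder (last 3 bits) = 110. This is the CRC / FCS.

110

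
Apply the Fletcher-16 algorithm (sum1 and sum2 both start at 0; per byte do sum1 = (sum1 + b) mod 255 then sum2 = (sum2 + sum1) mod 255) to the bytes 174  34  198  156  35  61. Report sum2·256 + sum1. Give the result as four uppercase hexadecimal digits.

3794

Running sums (mod 255):
  after byte 0 (174): sum1=174, sum2=174
  after byte 1 (34): sum1=208, sum2=127
  after byte 2 (198): sum1=151, sum2=23
  after byte 3 (156): sum1=52, sum2=75
  after byte 4 (35): sum1=87, sum2=162
  after byte 5 (61): sum1=148, sum2=55
Checksum = sum2·256 + sum1 = 55·256 + 148 = 14228 = 0x3794.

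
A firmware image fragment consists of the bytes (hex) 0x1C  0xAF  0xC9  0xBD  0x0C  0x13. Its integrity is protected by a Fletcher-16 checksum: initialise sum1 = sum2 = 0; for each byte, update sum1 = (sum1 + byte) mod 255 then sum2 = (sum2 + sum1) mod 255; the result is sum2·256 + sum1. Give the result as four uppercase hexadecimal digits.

A272

Running sums (mod 255):
  after byte 0 (0x1C): sum1=28, sum2=28
  after byte 1 (0xAF): sum1=203, sum2=231
  after byte 2 (0xC9): sum1=149, sum2=125
  after byte 3 (0xBD): sum1=83, sum2=208
  after byte 4 (0x0C): sum1=95, sum2=48
  after byte 5 (0x13): sum1=114, sum2=162
Checksum = sum2·256 + sum1 = 162·256 + 114 = 41586 = 0xA272.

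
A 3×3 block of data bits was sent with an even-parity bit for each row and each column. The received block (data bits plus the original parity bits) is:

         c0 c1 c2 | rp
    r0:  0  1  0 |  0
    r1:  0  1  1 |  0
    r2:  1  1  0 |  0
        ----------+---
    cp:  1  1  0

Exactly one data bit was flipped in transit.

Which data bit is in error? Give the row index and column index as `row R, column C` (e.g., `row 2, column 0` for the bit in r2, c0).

row 0, column 2

Recompute each row's even parity and compare to rp:
  r0: data parity 1, sent rp 0 → mismatch
  r1: data parity 0, sent rp 0 → ok
  r2: data parity 0, sent rp 0 → ok
Recompute each column's even parity and compare to cp:
  c0: data parity 1, sent cp 1 → ok
  c1: data parity 1, sent cp 1 → ok
  c2: data parity 1, sent cp 0 → mismatch
Exactly one row (r0) and one column (c2) fail → the flipped bit is at their intersection.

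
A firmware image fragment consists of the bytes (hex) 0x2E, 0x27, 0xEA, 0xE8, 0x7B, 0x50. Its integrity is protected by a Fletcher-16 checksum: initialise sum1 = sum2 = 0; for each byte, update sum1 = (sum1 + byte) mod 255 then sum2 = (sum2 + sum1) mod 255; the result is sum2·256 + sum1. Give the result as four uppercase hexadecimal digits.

Running sums (mod 255):
  after byte 0 (0x2E): sum1=46, sum2=46
  after byte 1 (0x27): sum1=85, sum2=131
  after byte 2 (0xEA): sum1=64, sum2=195
  after byte 3 (0xE8): sum1=41, sum2=236
  after byte 4 (0x7B): sum1=164, sum2=145
  after byte 5 (0x50): sum1=244, sum2=134
Checksum = sum2·256 + sum1 = 134·256 + 244 = 34548 = 0x86F4.

86F4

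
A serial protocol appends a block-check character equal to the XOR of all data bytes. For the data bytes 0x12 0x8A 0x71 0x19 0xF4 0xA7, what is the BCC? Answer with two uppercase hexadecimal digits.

A3

XOR the bytes together:
  start with 0x12
  0x12 ⊕ 0x8A = 0x98
  0x98 ⊕ 0x71 = 0xE9
  0xE9 ⊕ 0x19 = 0xF0
  0xF0 ⊕ 0xF4 = 0x04
  0x04 ⊕ 0xA7 = 0xA3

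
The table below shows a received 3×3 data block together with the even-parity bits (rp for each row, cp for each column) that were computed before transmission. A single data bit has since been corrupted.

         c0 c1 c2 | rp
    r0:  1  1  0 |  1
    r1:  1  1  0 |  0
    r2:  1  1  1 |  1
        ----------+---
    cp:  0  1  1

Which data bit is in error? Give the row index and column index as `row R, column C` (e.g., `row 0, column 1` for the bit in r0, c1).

row 0, column 0

Recompute each row's even parity and compare to rp:
  r0: data parity 0, sent rp 1 → mismatch
  r1: data parity 0, sent rp 0 → ok
  r2: data parity 1, sent rp 1 → ok
Recompute each column's even parity and compare to cp:
  c0: data parity 1, sent cp 0 → mismatch
  c1: data parity 1, sent cp 1 → ok
  c2: data parity 1, sent cp 1 → ok
Exactly one row (r0) and one column (c0) fail → the flipped bit is at their intersection.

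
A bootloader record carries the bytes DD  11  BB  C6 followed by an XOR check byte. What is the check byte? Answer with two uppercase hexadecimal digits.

B1

XOR the bytes together:
  start with 0xDD
  0xDD ⊕ 0x11 = 0xCC
  0xCC ⊕ 0xBB = 0x77
  0x77 ⊕ 0xC6 = 0xB1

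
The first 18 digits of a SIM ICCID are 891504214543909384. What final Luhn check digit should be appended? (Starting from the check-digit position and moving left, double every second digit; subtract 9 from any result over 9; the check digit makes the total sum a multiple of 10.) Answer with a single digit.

Partial digits right→left: 4 8 3 9 0 9 3 4 5 4 1 2 4 0 5 1 9 8
Double every second digit counting from the check-digit position (so the 1st, 3rd, 5th, ... of the partial from the right).
  doubled (with −9 where >9): 8 6 0 6 1 2 8 1 9 → sum 41
  kept as-is: 8 9 9 4 4 2 0 1 8 → sum 45
Total = 41 + 45 = 86.
Check digit = (10 − (86 mod 10)) mod 10 = 4.

4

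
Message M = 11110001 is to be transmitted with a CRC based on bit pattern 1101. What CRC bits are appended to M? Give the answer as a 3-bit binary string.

111

Append 3 zeros: 11110001000. Divide by 1101 (XOR where the leading bit is 1):
  pos 0: 1111 XOR 1101 = 0010
  pos 2: 1000 XOR 1101 = 0101
  pos 3: 1010 XOR 1101 = 0111
  pos 4: 1111 XOR 1101 = 0010
  pos 6: 1000 XOR 1101 = 0101
  pos 7: 1010 XOR 1101 = 0111
Remainder (last 3 bits) = 111. This is the CRC / FCS.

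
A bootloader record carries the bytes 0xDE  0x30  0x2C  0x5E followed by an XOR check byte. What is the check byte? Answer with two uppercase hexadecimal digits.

9C

XOR the bytes together:
  start with 0xDE
  0xDE ⊕ 0x30 = 0xEE
  0xEE ⊕ 0x2C = 0xC2
  0xC2 ⊕ 0x5E = 0x9C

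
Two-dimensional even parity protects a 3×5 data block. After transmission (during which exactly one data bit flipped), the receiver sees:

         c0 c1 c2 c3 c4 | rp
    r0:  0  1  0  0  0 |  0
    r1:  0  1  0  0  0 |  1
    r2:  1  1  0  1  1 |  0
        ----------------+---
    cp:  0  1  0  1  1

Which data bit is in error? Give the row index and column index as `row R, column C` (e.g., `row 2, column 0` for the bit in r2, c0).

Recompute each row's even parity and compare to rp:
  r0: data parity 1, sent rp 0 → mismatch
  r1: data parity 1, sent rp 1 → ok
  r2: data parity 0, sent rp 0 → ok
Recompute each column's even parity and compare to cp:
  c0: data parity 1, sent cp 0 → mismatch
  c1: data parity 1, sent cp 1 → ok
  c2: data parity 0, sent cp 0 → ok
  c3: data parity 1, sent cp 1 → ok
  c4: data parity 1, sent cp 1 → ok
Exactly one row (r0) and one column (c0) fail → the flipped bit is at their intersection.

row 0, column 0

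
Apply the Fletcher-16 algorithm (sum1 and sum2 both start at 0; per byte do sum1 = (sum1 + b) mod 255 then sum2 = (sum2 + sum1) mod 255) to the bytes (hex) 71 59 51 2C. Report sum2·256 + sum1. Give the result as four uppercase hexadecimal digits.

Running sums (mod 255):
  after byte 0 (71): sum1=113, sum2=113
  after byte 1 (59): sum1=202, sum2=60
  after byte 2 (51): sum1=28, sum2=88
  after byte 3 (2C): sum1=72, sum2=160
Checksum = sum2·256 + sum1 = 160·256 + 72 = 41032 = 0xA048.

A048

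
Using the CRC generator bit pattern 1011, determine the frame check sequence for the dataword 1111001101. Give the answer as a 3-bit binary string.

111

Append 3 zeros: 1111001101000. Divide by 1011 (XOR where the leading bit is 1):
  pos 0: 1111 XOR 1011 = 0100
  pos 1: 1000 XOR 1011 = 0011
  pos 3: 1101 XOR 1011 = 0110
  pos 4: 1101 XOR 1011 = 0110
  pos 5: 1100 XOR 1011 = 0111
  pos 6: 1111 XOR 1011 = 0100
  pos 7: 1000 XOR 1011 = 0011
  pos 9: 1100 XOR 1011 = 0111
Remainder (last 3 bits) = 111. This is the CRC / FCS.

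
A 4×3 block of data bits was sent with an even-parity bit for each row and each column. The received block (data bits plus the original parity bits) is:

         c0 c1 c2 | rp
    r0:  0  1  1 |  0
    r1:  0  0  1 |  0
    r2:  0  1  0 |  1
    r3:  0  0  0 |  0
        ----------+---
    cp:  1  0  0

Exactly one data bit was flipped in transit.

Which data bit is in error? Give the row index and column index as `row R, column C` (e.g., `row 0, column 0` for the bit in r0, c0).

row 1, column 0

Recompute each row's even parity and compare to rp:
  r0: data parity 0, sent rp 0 → ok
  r1: data parity 1, sent rp 0 → mismatch
  r2: data parity 1, sent rp 1 → ok
  r3: data parity 0, sent rp 0 → ok
Recompute each column's even parity and compare to cp:
  c0: data parity 0, sent cp 1 → mismatch
  c1: data parity 0, sent cp 0 → ok
  c2: data parity 0, sent cp 0 → ok
Exactly one row (r1) and one column (c0) fail → the flipped bit is at their intersection.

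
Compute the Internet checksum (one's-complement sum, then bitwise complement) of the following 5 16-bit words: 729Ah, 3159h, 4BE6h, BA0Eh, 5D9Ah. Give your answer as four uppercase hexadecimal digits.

One's-complement addition (fold any carry out of bit 15 back into bit 0):
  0x729A + 0x3159 = 0x0A3F3
  0xA3F3 + 0x4BE6 = 0x0EFD9
  0xEFD9 + 0xBA0E = 0x1A9E7 → wrap carry → 0xA9E8
  0xA9E8 + 0x5D9A = 0x10782 → wrap carry → 0x0783
One's-complement sum = 0x0783.
Checksum = ~0x0783 & 0xFFFF = 0xF87C.

F87C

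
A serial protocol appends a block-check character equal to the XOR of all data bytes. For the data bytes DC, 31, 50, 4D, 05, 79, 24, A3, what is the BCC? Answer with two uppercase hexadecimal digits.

XOR the bytes together:
  start with 0xDC
  0xDC ⊕ 0x31 = 0xED
  0xED ⊕ 0x50 = 0xBD
  0xBD ⊕ 0x4D = 0xF0
  0xF0 ⊕ 0x05 = 0xF5
  0xF5 ⊕ 0x79 = 0x8C
  0x8C ⊕ 0x24 = 0xA8
  0xA8 ⊕ 0xA3 = 0x0B

0B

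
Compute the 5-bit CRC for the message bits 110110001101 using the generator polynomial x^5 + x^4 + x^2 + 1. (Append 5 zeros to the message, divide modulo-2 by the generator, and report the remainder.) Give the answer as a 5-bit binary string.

Append 5 zeros: 11011000110100000. Divide by 110101 (XOR where the leading bit is 1):
  pos 0: 110110 XOR 110101 = 000011
  pos 4: 110011 XOR 110101 = 000110
  pos 7: 110010 XOR 110101 = 000111
  pos 10: 111000 XOR 110101 = 001101
Remainder (last 5 bits) = 11010. This is the CRC / FCS.

11010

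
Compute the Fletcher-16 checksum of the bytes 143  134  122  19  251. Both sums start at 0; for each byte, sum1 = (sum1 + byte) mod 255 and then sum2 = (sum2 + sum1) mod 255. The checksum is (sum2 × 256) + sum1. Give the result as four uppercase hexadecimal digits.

799F

Running sums (mod 255):
  after byte 0 (143): sum1=143, sum2=143
  after byte 1 (134): sum1=22, sum2=165
  after byte 2 (122): sum1=144, sum2=54
  after byte 3 (19): sum1=163, sum2=217
  after byte 4 (251): sum1=159, sum2=121
Checksum = sum2·256 + sum1 = 121·256 + 159 = 31135 = 0x799F.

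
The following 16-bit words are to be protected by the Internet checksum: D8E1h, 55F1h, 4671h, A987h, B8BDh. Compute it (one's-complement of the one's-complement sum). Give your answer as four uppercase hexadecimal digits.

2876

One's-complement addition (fold any carry out of bit 15 back into bit 0):
  0xD8E1 + 0x55F1 = 0x12ED2 → wrap carry → 0x2ED3
  0x2ED3 + 0x4671 = 0x07544
  0x7544 + 0xA987 = 0x11ECB → wrap carry → 0x1ECC
  0x1ECC + 0xB8BD = 0x0D789
One's-complement sum = 0xD789.
Checksum = ~0xD789 & 0xFFFF = 0x2876.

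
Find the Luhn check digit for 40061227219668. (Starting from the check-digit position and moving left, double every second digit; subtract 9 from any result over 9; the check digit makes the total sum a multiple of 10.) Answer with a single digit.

2

Partial digits right→left: 8 6 6 9 1 2 7 2 2 1 6 0 0 4
Double every second digit counting from the check-digit position (so the 1st, 3rd, 5th, ... of the partial from the right).
  doubled (with −9 where >9): 7 3 2 5 4 3 0 → sum 24
  kept as-is: 6 9 2 2 1 0 4 → sum 24
Total = 24 + 24 = 48.
Check digit = (10 − (48 mod 10)) mod 10 = 2.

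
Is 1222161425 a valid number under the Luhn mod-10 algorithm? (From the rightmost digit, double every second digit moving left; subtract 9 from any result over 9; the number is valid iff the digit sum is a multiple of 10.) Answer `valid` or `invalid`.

From the right, keep odd positions and double even positions (subtract 9 from any doubled value over 9):
  doubled (positions 2,4,...): 4 2 2 4 2 → sum 14
  kept (positions 1,3,...): 5 4 6 2 2 → sum 19
Total = 33.
33 mod 10 = 3, so the number is invalid.

invalid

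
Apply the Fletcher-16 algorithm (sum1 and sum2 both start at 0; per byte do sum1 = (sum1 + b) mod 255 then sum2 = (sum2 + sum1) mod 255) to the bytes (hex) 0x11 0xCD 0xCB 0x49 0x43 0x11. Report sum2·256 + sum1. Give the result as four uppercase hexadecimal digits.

0E48

Running sums (mod 255):
  after byte 0 (0x11): sum1=17, sum2=17
  after byte 1 (0xCD): sum1=222, sum2=239
  after byte 2 (0xCB): sum1=170, sum2=154
  after byte 3 (0x49): sum1=243, sum2=142
  after byte 4 (0x43): sum1=55, sum2=197
  after byte 5 (0x11): sum1=72, sum2=14
Checksum = sum2·256 + sum1 = 14·256 + 72 = 3656 = 0x0E48.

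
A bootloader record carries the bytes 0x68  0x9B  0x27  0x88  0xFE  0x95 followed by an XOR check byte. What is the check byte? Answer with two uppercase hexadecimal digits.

XOR the bytes together:
  start with 0x68
  0x68 ⊕ 0x9B = 0xF3
  0xF3 ⊕ 0x27 = 0xD4
  0xD4 ⊕ 0x88 = 0x5C
  0x5C ⊕ 0xFE = 0xA2
  0xA2 ⊕ 0x95 = 0x37

37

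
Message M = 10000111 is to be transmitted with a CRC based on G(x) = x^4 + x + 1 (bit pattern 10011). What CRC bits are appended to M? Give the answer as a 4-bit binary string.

0111

Append 4 zeros: 100001110000. Divide by 10011 (XOR where the leading bit is 1):
  pos 0: 10000 XOR 10011 = 00011
  pos 3: 11111 XOR 10011 = 01100
  pos 4: 11000 XOR 10011 = 01011
  pos 5: 10110 XOR 10011 = 00101
  pos 7: 10100 XOR 10011 = 00111
Remainder (last 4 bits) = 0111. This is the CRC / FCS.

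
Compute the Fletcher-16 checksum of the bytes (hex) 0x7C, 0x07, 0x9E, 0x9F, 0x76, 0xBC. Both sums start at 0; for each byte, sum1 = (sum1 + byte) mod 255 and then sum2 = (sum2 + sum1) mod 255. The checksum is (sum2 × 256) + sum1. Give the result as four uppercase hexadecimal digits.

11F4

Running sums (mod 255):
  after byte 0 (0x7C): sum1=124, sum2=124
  after byte 1 (0x07): sum1=131, sum2=0
  after byte 2 (0x9E): sum1=34, sum2=34
  after byte 3 (0x9F): sum1=193, sum2=227
  after byte 4 (0x76): sum1=56, sum2=28
  after byte 5 (0xBC): sum1=244, sum2=17
Checksum = sum2·256 + sum1 = 17·256 + 244 = 4596 = 0x11F4.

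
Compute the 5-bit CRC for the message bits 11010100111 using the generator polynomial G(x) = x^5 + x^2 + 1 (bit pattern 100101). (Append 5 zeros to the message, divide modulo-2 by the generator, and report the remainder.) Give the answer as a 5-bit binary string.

00110

Append 5 zeros: 1101010011100000. Divide by 100101 (XOR where the leading bit is 1):
  pos 0: 110101 XOR 100101 = 010000
  pos 1: 100000 XOR 100101 = 000101
  pos 4: 101011 XOR 100101 = 001110
  pos 6: 111010 XOR 100101 = 011111
  pos 7: 111110 XOR 100101 = 011011
  pos 8: 110110 XOR 100101 = 010011
  pos 9: 100110 XOR 100101 = 000011
Remainder (last 5 bits) = 00110. This is the CRC / FCS.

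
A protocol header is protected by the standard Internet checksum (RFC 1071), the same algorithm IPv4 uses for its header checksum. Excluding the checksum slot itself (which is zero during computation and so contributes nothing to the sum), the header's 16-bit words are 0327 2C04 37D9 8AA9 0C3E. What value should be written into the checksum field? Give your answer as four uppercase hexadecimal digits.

One's-complement addition (fold any carry out of bit 15 back into bit 0):
  0x0327 + 0x2C04 = 0x02F2B
  0x2F2B + 0x37D9 = 0x06704
  0x6704 + 0x8AA9 = 0x0F1AD
  0xF1AD + 0x0C3E = 0x0FDEB
One's-complement sum = 0xFDEB.
Checksum = ~0xFDEB & 0xFFFF = 0x0214.

0214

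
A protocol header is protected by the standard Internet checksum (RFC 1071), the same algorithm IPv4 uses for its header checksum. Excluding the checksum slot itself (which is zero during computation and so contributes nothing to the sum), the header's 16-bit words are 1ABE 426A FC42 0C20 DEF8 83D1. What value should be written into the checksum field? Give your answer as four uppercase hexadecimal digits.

One's-complement addition (fold any carry out of bit 15 back into bit 0):
  0x1ABE + 0x426A = 0x05D28
  0x5D28 + 0xFC42 = 0x1596A → wrap carry → 0x596B
  0x596B + 0x0C20 = 0x0658B
  0x658B + 0xDEF8 = 0x14483 → wrap carry → 0x4484
  0x4484 + 0x83D1 = 0x0C855
One's-complement sum = 0xC855.
Checksum = ~0xC855 & 0xFFFF = 0x37AA.

37AA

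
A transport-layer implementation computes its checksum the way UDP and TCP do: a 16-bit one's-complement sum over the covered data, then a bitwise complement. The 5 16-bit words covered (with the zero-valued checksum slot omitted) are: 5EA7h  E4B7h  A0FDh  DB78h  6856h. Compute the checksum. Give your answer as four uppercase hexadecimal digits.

One's-complement addition (fold any carry out of bit 15 back into bit 0):
  0x5EA7 + 0xE4B7 = 0x1435E → wrap carry → 0x435F
  0x435F + 0xA0FD = 0x0E45C
  0xE45C + 0xDB78 = 0x1BFD4 → wrap carry → 0xBFD5
  0xBFD5 + 0x6856 = 0x1282B → wrap carry → 0x282C
One's-complement sum = 0x282C.
Checksum = ~0x282C & 0xFFFF = 0xD7D3.

D7D3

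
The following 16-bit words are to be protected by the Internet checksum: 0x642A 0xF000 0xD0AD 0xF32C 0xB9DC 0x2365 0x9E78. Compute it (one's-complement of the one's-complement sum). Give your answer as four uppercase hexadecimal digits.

One's-complement addition (fold any carry out of bit 15 back into bit 0):
  0x642A + 0xF000 = 0x1542A → wrap carry → 0x542B
  0x542B + 0xD0AD = 0x124D8 → wrap carry → 0x24D9
  0x24D9 + 0xF32C = 0x11805 → wrap carry → 0x1806
  0x1806 + 0xB9DC = 0x0D1E2
  0xD1E2 + 0x2365 = 0x0F547
  0xF547 + 0x9E78 = 0x193BF → wrap carry → 0x93C0
One's-complement sum = 0x93C0.
Checksum = ~0x93C0 & 0xFFFF = 0x6C3F.

6C3F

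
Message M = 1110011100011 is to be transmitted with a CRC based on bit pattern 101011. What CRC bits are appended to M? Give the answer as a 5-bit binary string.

Append 5 zeros: 111001110001100000. Divide by 101011 (XOR where the leading bit is 1):
  pos 0: 111001 XOR 101011 = 010010
  pos 1: 100101 XOR 101011 = 001110
  pos 3: 111010 XOR 101011 = 010001
  pos 4: 100010 XOR 101011 = 001001
  pos 6: 100101 XOR 101011 = 001110
  pos 8: 111010 XOR 101011 = 010001
  pos 9: 100010 XOR 101011 = 001001
  pos 11: 100100 XOR 101011 = 001111
Remainder (last 5 bits) = 11110. This is the CRC / FCS.

11110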